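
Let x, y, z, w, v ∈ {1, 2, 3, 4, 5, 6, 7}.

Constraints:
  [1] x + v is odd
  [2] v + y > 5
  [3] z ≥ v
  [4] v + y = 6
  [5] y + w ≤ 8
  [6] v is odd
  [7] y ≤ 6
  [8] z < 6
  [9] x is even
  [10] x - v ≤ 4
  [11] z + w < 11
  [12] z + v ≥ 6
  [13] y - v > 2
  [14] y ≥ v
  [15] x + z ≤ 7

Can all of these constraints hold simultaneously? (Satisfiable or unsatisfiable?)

Satisfiable

One satisfying assignment is x = 2, y = 5, z = 5, w = 3, v = 1.
For the less obvious constraints — constraint 2: v + y = 6; constraint 4: v + y = 6; constraint 5: y + w = 8 — and the others hold by inspection.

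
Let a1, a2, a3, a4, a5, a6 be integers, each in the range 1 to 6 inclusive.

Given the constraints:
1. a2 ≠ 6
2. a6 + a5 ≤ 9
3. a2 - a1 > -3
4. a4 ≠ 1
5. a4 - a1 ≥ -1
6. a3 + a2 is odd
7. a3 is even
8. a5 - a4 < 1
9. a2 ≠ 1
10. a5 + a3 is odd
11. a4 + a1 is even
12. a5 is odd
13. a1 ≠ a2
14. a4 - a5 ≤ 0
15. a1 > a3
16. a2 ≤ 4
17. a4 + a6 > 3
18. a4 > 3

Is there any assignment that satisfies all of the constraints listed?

Try a1 = 5, a2 = 3, a3 = 2, a4 = 5, a5 = 5, a6 = 1.
Check constraint 2: a6 + a5 = 6; constraint 3: a2 - a1 = -2; constraint 5: a4 - a1 = 0. The remaining constraints are straightforward to verify.

Satisfiable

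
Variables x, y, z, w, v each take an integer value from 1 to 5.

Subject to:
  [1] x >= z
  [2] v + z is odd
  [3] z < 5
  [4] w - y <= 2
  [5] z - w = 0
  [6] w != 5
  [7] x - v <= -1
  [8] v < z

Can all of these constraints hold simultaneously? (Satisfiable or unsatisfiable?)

Unsatisfiable

Constraints 1, 7, and 8 give v < z, z ≤ x, x < v. Chaining: v < z ≤ x < v, which forces v < v — impossible.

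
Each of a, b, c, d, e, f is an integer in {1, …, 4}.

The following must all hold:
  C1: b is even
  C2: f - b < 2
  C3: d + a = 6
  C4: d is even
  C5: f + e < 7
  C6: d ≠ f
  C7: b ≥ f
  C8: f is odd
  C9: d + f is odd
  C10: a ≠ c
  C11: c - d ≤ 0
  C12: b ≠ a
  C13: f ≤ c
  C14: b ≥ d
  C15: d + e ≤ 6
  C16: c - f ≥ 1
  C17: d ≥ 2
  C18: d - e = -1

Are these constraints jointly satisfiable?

Satisfiable

One satisfying assignment is a = 4, b = 2, c = 2, d = 2, e = 3, f = 1.
For the less obvious constraints — constraint 2: f - b = -1; constraint 3: d + a = 6 — and the others hold by inspection.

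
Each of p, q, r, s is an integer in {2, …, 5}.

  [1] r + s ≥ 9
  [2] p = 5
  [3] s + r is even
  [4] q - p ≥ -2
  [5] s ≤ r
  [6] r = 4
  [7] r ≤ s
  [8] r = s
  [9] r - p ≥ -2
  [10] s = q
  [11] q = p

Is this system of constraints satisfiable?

Unsatisfiable

Constraint 6 fixes r = 4 and constraint 2 fixes p = 5. Constraints 8, 10, and 11 give r = s = q = p, so r = p. But 4 ≠ 5 — contradiction.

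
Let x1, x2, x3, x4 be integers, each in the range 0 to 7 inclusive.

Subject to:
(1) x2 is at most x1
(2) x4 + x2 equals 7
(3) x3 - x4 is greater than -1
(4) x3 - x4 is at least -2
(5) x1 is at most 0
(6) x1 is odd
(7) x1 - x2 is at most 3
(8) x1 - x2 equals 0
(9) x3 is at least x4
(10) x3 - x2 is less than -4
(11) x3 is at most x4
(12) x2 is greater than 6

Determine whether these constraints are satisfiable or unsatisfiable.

Unsatisfiable

From constraint 12: x2 ≥ 7. From constraints 1 and 5: x2 ≤ x1 and x1 ≤ 0, so x2 ≤ 0. But 0 < 7, so no value of x2 works.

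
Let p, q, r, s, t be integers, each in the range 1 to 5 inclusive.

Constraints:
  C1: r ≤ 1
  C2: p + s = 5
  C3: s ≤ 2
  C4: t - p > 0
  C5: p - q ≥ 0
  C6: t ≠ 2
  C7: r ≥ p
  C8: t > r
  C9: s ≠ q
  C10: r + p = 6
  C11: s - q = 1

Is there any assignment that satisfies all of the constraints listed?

Unsatisfiable

From constraints 1 and 7: p ≤ r ≤ 1. From constraint 3: s ≤ 2. Hence p + s ≤ 3. But constraint 2 requires p + s = 5, and 5 > 3. Contradiction.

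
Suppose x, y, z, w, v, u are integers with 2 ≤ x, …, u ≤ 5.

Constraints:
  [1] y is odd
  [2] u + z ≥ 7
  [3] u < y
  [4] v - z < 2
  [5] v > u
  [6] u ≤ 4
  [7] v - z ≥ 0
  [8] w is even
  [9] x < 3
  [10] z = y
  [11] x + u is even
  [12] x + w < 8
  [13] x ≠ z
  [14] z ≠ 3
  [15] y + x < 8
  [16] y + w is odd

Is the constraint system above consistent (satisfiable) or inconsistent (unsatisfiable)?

One satisfying assignment is x = 2, y = 5, z = 5, w = 4, v = 5, u = 4.
For the less obvious constraints — constraint 2: u + z = 9; constraint 4: v - z = 0 — and the others hold by inspection.

Satisfiable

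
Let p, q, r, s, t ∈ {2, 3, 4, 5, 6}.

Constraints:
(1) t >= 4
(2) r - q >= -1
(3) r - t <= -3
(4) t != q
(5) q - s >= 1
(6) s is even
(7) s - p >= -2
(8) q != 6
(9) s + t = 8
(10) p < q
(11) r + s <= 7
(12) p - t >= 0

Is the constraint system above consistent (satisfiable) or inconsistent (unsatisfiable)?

Unsatisfiable

Constraints 2, 3, 5, 7, and 12 give t − r ≥ 3, r − q ≥ -1, q − s ≥ 1, s − p ≥ -2, p − t ≥ 0.
Adding all 5 inequalities: the left sides telescope to 0, and the right sides sum to 3 + (-1) + 1 + (-2) + 0 = 1. So 0 ≥ 1, which is false.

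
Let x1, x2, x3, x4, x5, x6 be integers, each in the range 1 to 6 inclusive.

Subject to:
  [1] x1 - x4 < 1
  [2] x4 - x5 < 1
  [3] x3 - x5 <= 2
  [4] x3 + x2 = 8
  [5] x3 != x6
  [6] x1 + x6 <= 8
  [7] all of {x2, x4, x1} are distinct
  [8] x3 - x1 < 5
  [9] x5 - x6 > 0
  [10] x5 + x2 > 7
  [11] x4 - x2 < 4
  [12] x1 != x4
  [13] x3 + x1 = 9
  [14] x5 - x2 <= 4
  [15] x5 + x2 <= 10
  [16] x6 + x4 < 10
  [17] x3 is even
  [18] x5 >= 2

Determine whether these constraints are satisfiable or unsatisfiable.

Setting (x1, x2, x3, x4, x5, x6) = (3, 2, 6, 5, 6, 4) satisfies everything: constraint 1: x1 - x4 = -2; constraint 2: x4 - x5 = -1; constraint 3: x3 - x5 = 0, and the others follow.

Satisfiable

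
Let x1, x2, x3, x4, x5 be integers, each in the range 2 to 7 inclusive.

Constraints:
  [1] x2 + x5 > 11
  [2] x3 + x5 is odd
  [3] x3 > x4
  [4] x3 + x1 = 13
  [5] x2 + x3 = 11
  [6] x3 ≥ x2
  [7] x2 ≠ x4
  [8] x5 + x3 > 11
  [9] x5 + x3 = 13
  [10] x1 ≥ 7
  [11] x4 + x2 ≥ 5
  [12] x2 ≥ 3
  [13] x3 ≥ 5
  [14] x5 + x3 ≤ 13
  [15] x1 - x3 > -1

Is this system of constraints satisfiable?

Take x1 = 7, x2 = 5, x3 = 6, x4 = 3, x5 = 7. Then constraint 1: x2 + x5 = 12; constraint 4: x3 + x1 = 13; constraint 5: x2 + x3 = 11, and every other listed constraint is also met.

Satisfiable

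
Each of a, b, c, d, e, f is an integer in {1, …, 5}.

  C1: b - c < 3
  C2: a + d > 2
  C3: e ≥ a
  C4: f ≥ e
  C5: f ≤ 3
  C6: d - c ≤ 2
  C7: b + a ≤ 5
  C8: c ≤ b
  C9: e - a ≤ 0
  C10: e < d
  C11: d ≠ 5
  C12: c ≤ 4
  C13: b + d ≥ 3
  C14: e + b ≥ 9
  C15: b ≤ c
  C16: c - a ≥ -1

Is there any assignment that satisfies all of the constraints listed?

Unsatisfiable

From constraints 4 and 5: e ≤ f ≤ 3. From constraints 12 and 15: b ≤ c ≤ 4. Hence e + b ≤ 7. But constraint 14 requires e + b ≥ 9, and 9 > 7. Contradiction.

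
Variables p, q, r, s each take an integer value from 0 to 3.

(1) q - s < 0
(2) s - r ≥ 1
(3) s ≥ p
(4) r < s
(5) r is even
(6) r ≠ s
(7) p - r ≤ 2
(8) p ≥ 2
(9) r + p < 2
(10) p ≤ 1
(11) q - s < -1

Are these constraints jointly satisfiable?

Unsatisfiable

From constraint 8: p ≥ 2. From constraint 10: p ≤ 1. But 1 < 2, so no value of p works.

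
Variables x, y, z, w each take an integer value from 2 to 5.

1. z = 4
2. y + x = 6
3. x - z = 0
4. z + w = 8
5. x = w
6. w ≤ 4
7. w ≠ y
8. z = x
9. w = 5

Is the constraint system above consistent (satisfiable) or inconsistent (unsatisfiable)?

Unsatisfiable

Constraint 1 fixes z = 4 and constraint 9 fixes w = 5. Constraints 5 and 8 give z = x = w, so z = w. But 4 ≠ 5 — contradiction.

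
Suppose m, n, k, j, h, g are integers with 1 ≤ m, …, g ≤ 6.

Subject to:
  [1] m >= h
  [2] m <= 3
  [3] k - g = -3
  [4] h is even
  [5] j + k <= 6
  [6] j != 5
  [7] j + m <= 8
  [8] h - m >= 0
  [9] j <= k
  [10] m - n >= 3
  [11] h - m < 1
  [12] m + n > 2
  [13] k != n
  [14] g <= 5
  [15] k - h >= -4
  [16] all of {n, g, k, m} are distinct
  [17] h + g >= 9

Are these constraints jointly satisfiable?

From constraints 1 and 2: h ≤ m ≤ 3. From constraint 14: g ≤ 5. Hence h + g ≤ 8. But constraint 17 requires h + g ≥ 9, and 9 > 8. Contradiction.

Unsatisfiable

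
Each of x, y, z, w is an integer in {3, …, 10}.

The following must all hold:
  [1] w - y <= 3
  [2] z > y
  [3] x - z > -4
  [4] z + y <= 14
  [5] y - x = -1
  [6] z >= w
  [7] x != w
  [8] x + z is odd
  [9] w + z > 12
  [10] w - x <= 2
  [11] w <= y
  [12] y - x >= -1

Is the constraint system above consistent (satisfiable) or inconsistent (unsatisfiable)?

Satisfiable

Setting (x, y, z, w) = (6, 5, 9, 5) satisfies everything: constraint 1: w - y = 0; constraint 3: x - z = -3; constraint 4: z + y = 14, and the others follow.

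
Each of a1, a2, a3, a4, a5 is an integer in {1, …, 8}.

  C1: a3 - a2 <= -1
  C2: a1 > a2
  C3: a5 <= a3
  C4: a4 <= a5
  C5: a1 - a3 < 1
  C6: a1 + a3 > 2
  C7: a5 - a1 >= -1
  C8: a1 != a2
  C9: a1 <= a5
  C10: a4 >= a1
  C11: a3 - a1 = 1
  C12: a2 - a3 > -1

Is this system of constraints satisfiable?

Unsatisfiable

Constraints 1, 2, 3, 4, and 10 give a1 ≤ a4, a4 ≤ a5, a5 ≤ a3, a3 < a2, a2 < a1. Chaining: a1 ≤ a4 ≤ a5 ≤ a3 < a2 < a1, which forces a1 < a1 — impossible.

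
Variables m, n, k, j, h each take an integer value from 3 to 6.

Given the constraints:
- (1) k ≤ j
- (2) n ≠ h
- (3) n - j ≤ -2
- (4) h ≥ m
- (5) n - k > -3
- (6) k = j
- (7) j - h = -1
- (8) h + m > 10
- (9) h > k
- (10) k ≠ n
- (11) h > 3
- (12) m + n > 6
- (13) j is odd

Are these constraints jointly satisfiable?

Satisfiable

The assignment m = 6, n = 3, k = 5, j = 5, h = 6 works:
  constraint 3 holds since n - j = -2.
  constraint 5 holds since n - k = -2.
  constraint 7 holds since j - h = -1.
The rest check out directly.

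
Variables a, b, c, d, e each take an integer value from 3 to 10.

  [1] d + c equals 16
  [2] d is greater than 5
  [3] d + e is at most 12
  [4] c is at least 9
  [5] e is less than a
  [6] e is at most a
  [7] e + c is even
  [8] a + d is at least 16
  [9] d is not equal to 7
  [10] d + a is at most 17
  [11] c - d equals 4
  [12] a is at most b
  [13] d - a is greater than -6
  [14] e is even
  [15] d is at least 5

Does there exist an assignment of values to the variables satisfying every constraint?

The assignment a = 10, b = 10, c = 10, d = 6, e = 6 works:
  constraint 1 holds since d + c = 16.
  constraint 3 holds since d + e = 12.
The rest check out directly.

Satisfiable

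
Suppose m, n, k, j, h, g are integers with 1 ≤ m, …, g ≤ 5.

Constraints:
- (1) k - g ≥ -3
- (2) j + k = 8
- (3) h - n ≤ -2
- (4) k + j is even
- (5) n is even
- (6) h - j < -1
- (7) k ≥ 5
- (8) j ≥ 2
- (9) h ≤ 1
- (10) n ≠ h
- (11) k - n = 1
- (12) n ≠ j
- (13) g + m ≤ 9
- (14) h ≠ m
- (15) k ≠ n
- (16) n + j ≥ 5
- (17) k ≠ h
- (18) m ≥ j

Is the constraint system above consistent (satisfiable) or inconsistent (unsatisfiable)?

Satisfiable

The assignment m = 4, n = 4, k = 5, j = 3, h = 1, g = 5 works:
  constraint 1 holds since k - g = 0.
  constraint 2 holds since j + k = 8.
  constraint 3 holds since h - n = -3.
The rest check out directly.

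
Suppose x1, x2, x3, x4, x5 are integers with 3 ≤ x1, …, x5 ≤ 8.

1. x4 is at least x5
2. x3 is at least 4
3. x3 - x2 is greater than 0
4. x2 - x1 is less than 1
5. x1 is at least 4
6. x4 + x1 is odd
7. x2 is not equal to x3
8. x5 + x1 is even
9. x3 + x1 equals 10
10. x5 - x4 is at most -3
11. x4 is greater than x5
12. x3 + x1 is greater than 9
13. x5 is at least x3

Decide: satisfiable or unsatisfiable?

One satisfying assignment is x1 = 5, x2 = 4, x3 = 5, x4 = 8, x5 = 5.
For the less obvious constraints — constraint 3: x3 - x2 = 1; constraint 4: x2 - x1 = -1 — and the others hold by inspection.

Satisfiable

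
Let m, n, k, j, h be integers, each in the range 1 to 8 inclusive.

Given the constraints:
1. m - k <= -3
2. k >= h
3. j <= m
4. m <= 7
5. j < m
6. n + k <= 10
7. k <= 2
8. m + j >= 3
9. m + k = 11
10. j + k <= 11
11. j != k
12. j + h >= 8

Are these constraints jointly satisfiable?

From constraint 4: m ≤ 7. From constraint 7: k ≤ 2. Hence m + k ≤ 9. But constraint 9 requires m + k = 11, and 11 > 9. Contradiction.

Unsatisfiable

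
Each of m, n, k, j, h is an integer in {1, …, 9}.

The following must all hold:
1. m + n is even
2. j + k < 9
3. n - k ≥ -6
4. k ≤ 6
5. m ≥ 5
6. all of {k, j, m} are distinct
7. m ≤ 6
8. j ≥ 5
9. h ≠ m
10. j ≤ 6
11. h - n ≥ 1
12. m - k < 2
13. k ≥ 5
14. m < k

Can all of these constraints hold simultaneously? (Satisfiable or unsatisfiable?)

Unsatisfiable

Constraints 4, 5, 7, 8, 10, and 13 confine each of k, j, m to the 2 values {5, 6}.
Constraint 6 requires all 3 of them to be distinct, but only 2 values are available — impossible by the pigeonhole principle.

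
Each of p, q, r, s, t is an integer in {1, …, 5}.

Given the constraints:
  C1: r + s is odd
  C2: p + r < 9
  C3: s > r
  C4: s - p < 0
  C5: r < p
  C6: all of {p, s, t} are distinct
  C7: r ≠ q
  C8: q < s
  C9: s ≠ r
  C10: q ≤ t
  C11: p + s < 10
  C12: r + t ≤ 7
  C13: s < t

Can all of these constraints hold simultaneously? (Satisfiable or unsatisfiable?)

Setting (p, q, r, s, t) = (4, 1, 2, 3, 5) satisfies everything: constraint 2: p + r = 6; constraint 4: s - p = -1; constraint 11: p + s = 7, and the others follow.

Satisfiable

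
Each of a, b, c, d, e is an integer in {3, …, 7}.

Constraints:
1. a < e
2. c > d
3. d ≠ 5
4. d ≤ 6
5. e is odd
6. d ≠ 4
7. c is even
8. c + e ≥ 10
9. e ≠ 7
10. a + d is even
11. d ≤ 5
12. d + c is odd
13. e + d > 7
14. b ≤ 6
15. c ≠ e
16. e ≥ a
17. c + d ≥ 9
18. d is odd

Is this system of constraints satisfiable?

One satisfying assignment is a = 3, b = 6, c = 6, d = 3, e = 5.
For the less obvious constraints — constraint 8: c + e = 11; constraint 13: e + d = 8 — and the others hold by inspection.

Satisfiable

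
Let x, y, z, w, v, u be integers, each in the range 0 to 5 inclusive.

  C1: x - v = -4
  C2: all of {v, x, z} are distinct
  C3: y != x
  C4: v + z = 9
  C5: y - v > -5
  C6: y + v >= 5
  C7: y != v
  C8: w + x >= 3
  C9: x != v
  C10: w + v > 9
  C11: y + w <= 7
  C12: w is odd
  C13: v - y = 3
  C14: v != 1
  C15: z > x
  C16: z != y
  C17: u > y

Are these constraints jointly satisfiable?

Satisfiable

Setting (x, y, z, w, v, u) = (1, 2, 4, 5, 5, 5) satisfies everything: constraint 1: x - v = -4; constraint 4: v + z = 9, and the others follow.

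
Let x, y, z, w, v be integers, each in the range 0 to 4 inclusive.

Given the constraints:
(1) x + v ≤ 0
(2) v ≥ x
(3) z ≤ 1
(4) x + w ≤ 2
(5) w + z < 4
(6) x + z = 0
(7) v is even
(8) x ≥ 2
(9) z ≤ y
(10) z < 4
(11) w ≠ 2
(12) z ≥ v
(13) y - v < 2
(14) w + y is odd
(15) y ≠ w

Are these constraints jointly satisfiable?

From constraints 2 and 8: v ≥ x and x ≥ 2, so v ≥ 2. From constraints 3 and 12: v ≤ z and z ≤ 1, so v ≤ 1. But 1 < 2, so no value of v works.

Unsatisfiable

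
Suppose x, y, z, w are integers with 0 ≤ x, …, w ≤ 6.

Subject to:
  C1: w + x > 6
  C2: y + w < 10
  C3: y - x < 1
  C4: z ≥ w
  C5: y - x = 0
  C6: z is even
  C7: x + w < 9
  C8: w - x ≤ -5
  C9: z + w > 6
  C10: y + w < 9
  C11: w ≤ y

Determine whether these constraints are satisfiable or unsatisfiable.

Satisfiable

Try x = 6, y = 6, z = 6, w = 1.
Check constraint 1: w + x = 7; constraint 2: y + w = 7. The remaining constraints are straightforward to verify.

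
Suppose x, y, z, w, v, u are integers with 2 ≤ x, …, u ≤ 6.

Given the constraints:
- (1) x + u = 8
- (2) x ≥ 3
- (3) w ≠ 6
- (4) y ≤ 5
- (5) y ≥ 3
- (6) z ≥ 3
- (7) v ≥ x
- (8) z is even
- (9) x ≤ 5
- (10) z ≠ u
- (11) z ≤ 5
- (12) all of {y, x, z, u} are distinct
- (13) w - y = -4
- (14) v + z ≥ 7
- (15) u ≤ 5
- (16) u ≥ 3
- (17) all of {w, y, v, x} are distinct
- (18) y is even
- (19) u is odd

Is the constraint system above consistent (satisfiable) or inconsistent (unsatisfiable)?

Constraints 2, 4, 5, 6, 9, 11, 15, and 16 confine each of y, x, z, u to the 3 values {3, …, 5}.
Constraint 12 requires all 4 of them to be distinct, but only 3 values are available — impossible by the pigeonhole principle.

Unsatisfiable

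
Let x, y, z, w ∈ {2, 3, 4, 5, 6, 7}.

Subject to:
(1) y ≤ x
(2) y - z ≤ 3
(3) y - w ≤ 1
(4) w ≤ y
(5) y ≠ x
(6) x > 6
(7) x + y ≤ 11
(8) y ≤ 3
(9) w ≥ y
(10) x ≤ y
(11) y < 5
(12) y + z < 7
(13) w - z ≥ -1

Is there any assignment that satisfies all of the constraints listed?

From constraint 6: x ≥ 7. From constraints 8 and 10: x ≤ y and y ≤ 3, so x ≤ 3. But 3 < 7, so no value of x works.

Unsatisfiable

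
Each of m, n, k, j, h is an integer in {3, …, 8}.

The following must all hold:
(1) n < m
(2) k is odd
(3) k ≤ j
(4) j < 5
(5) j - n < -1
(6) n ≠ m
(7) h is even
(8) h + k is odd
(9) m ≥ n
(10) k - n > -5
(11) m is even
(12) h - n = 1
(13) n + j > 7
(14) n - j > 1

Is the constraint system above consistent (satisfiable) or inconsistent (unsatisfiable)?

The assignment m = 8, n = 5, k = 3, j = 3, h = 6 works:
  constraint 5 holds since j - n = -2.
  constraint 10 holds since k - n = -2.
  constraint 12 holds since h - n = 1.
The rest check out directly.

Satisfiable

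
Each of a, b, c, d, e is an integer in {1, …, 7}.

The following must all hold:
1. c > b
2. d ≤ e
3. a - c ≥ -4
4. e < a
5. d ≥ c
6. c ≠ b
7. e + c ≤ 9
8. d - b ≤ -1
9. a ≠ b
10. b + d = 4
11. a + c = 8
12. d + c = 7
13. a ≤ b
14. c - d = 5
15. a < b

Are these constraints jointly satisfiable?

Constraints 1, 2, 4, 5, and 13 give b < c, c ≤ d, d ≤ e, e < a, a ≤ b. Chaining: b < c ≤ d ≤ e < a ≤ b, which forces b < b — impossible.

Unsatisfiable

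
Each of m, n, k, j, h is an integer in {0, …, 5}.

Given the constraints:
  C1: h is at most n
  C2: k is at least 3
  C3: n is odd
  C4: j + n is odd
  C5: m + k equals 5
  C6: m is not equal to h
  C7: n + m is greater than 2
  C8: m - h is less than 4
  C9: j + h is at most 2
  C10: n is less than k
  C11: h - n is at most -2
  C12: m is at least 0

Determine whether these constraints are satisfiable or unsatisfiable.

Satisfiable

The assignment m = 1, n = 3, k = 4, j = 0, h = 0 works:
  constraint 5 holds since m + k = 5.
  constraint 7 holds since n + m = 4.
  constraint 8 holds since m - h = 1.
The rest check out directly.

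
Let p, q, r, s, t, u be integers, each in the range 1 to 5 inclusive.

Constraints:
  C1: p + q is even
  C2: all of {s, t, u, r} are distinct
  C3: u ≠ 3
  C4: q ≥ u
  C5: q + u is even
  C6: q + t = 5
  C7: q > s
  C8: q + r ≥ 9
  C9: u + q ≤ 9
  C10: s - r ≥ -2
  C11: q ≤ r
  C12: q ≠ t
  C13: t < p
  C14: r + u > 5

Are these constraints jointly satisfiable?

Satisfiable

Try p = 2, q = 4, r = 5, s = 3, t = 1, u = 2.
Check constraint 6: q + t = 5; constraint 8: q + r = 9; constraint 9: u + q = 6. The remaining constraints are straightforward to verify.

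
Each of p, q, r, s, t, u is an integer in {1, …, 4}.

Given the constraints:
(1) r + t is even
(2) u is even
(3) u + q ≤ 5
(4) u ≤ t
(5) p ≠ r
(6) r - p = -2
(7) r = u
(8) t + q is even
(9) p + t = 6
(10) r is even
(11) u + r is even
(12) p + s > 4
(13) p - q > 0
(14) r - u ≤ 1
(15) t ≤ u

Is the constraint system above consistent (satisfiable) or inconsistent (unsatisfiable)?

Setting (p, q, r, s, t, u) = (4, 2, 2, 1, 2, 2) satisfies everything: constraint 3: u + q = 4; constraint 6: r - p = -2; constraint 9: p + t = 6, and the others follow.

Satisfiable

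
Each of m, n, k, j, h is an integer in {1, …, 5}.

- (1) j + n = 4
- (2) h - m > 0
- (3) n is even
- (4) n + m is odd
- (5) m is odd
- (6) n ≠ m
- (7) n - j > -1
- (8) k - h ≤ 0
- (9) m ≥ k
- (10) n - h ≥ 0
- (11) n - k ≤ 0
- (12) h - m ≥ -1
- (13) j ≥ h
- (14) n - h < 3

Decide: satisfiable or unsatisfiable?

Unsatisfiable

Constraints 2, 9, 10, and 11 give n ≤ k, k ≤ m, m < h, h ≤ n. Chaining: n ≤ k ≤ m < h ≤ n, which forces n < n — impossible.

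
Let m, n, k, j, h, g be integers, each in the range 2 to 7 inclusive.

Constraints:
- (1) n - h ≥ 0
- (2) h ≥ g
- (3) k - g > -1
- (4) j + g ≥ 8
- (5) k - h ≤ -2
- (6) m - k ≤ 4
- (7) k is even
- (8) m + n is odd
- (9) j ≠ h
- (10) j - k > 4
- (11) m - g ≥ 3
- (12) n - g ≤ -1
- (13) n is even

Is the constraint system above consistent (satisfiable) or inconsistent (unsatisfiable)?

Constraints 1, 5, 6, 11, and 12 give h − k ≥ 2, k − m ≥ -4, m − g ≥ 3, g − n ≥ 1, n − h ≥ 0.
Adding all 5 inequalities: the left sides telescope to 0, and the right sides sum to 2 + (-4) + 3 + 1 + 0 = 2. So 0 ≥ 2, which is false.

Unsatisfiable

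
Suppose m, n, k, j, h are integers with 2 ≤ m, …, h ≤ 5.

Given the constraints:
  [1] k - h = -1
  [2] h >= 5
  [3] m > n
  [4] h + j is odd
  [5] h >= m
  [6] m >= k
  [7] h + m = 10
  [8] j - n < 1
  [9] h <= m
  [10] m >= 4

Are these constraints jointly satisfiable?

The assignment m = 5, n = 2, k = 4, j = 2, h = 5 works:
  constraint 1 holds since k - h = -1.
  constraint 7 holds since h + m = 10.
  constraint 8 holds since j - n = 0.
The rest check out directly.

Satisfiable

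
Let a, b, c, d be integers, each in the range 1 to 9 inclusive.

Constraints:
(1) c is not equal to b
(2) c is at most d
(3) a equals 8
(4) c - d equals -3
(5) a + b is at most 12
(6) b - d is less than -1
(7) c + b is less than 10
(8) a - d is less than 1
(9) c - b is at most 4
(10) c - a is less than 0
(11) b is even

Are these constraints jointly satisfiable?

The assignment a = 8, b = 4, c = 5, d = 8 works:
  constraint 4 holds since c - d = -3.
  constraint 5 holds since a + b = 12.
The rest check out directly.

Satisfiable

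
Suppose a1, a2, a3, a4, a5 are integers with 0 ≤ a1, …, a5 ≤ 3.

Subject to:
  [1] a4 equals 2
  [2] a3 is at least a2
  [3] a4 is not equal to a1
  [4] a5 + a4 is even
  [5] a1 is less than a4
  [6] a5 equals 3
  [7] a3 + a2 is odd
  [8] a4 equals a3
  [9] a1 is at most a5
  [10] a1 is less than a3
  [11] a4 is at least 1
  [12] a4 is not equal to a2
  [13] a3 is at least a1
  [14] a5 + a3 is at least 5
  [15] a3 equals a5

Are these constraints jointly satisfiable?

Constraint 1 fixes a4 = 2 and constraint 6 fixes a5 = 3. Constraints 8 and 15 give a4 = a3 = a5, so a4 = a5. But 2 ≠ 3 — contradiction.

Unsatisfiable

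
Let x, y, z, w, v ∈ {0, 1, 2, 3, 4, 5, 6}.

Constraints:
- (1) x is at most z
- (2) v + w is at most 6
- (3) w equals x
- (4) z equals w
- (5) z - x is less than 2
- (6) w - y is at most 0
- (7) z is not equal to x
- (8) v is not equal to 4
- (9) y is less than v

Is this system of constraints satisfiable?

Unsatisfiable

From constraints 3 and 4, z = w = x, so z = x. But constraint 7 says z ≠ x. Contradiction.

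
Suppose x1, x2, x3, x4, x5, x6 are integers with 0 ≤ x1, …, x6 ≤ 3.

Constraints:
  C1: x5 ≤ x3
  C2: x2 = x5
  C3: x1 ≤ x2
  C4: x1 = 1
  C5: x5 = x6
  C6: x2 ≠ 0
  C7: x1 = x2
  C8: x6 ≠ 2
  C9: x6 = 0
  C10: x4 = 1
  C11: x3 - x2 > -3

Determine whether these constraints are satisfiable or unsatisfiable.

Constraint 4 fixes x1 = 1 and constraint 9 fixes x6 = 0. Constraints 2, 5, and 7 give x1 = x2 = x5 = x6, so x1 = x6. But 1 ≠ 0 — contradiction.

Unsatisfiable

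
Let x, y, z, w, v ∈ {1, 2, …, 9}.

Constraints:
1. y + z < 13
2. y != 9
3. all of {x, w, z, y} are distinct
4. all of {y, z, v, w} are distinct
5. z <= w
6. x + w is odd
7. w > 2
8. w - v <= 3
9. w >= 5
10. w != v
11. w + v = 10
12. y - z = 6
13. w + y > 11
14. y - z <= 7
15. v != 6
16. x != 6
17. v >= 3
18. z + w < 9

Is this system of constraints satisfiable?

Try x = 3, y = 8, z = 2, w = 6, v = 4.
Check constraint 1: y + z = 10; constraint 8: w - v = 2. The remaining constraints are straightforward to verify.

Satisfiable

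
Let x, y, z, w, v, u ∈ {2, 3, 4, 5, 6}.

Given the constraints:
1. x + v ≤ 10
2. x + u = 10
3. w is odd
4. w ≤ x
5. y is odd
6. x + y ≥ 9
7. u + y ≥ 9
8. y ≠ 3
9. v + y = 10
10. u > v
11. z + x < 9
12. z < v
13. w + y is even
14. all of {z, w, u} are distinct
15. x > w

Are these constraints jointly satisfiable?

Setting (x, y, z, w, v, u) = (4, 5, 4, 3, 5, 6) satisfies everything: constraint 1: x + v = 9; constraint 2: x + u = 10; constraint 6: x + y = 9, and the others follow.

Satisfiable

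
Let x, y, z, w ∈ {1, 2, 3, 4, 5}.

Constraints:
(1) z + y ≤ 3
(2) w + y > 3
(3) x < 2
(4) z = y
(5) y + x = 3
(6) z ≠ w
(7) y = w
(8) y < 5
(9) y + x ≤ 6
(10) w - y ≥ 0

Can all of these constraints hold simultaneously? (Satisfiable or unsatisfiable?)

From constraints 4 and 7, z = y = w, so z = w. But constraint 6 says z ≠ w. Contradiction.

Unsatisfiable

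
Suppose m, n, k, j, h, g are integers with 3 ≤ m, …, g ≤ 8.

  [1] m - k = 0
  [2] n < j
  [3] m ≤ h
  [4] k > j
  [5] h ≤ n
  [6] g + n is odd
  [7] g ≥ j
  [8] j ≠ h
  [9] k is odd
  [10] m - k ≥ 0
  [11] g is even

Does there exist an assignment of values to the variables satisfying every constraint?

Unsatisfiable

Constraints 2, 3, 4, 5, and 10 give m ≤ h, h ≤ n, n < j, j < k, k ≤ m. Chaining: m ≤ h ≤ n < j < k ≤ m, which forces m < m — impossible.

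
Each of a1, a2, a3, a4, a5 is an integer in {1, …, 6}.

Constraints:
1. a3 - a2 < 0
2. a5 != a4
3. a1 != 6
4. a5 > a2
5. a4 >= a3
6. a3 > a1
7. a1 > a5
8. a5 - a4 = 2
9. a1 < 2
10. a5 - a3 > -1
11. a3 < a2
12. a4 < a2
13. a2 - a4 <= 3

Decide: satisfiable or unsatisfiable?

Unsatisfiable

Constraints 4, 5, 6, 7, and 12 give a2 < a5, a5 < a1, a1 < a3, a3 ≤ a4, a4 < a2. Chaining: a2 < a5 < a1 < a3 ≤ a4 < a2, which forces a2 < a2 — impossible.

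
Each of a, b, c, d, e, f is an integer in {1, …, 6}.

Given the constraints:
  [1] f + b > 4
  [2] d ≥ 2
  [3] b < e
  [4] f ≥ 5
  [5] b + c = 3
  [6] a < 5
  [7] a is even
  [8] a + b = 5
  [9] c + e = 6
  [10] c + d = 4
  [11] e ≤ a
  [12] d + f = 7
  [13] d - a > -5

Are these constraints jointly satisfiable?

Satisfiable

The assignment a = 4, b = 1, c = 2, d = 2, e = 4, f = 5 works:
  constraint 1 holds since f + b = 6.
  constraint 5 holds since b + c = 3.
The rest check out directly.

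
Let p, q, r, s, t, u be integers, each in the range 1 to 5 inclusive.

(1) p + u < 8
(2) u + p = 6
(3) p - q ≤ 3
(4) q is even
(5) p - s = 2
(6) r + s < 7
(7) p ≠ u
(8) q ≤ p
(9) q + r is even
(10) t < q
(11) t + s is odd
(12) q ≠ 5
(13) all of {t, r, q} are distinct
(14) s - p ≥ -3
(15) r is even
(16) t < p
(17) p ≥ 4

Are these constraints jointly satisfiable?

The assignment p = 4, q = 2, r = 4, s = 2, t = 1, u = 2 works:
  constraint 1 holds since p + u = 6.
  constraint 2 holds since u + p = 6.
The rest check out directly.

Satisfiable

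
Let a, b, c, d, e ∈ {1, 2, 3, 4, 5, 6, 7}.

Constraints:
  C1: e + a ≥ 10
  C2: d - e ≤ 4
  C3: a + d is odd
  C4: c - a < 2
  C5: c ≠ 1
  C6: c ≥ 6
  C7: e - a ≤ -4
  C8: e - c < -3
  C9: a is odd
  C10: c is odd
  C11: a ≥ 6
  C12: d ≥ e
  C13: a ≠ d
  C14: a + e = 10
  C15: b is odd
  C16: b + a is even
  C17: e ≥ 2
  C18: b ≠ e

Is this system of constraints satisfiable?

Setting (a, b, c, d, e) = (7, 5, 7, 4, 3) satisfies everything: constraint 1: e + a = 10; constraint 2: d - e = 1, and the others follow.

Satisfiable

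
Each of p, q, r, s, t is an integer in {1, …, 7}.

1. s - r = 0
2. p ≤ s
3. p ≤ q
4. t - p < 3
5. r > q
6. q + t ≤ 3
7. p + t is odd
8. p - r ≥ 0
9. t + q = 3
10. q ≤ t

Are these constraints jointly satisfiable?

Unsatisfiable

Constraints 3, 5, and 8 give p ≤ q, q < r, r ≤ p. Chaining: p ≤ q < r ≤ p, which forces p < p — impossible.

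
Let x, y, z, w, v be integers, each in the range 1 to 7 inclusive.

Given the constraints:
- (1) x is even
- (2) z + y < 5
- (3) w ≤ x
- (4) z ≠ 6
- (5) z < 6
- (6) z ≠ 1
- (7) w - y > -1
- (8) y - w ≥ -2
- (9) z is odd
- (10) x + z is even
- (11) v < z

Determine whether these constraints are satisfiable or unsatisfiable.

Constraint 1 makes x even and constraint 9 makes z odd, so x + z must be odd. Constraint 10 says x + z is even — contradiction.

Unsatisfiable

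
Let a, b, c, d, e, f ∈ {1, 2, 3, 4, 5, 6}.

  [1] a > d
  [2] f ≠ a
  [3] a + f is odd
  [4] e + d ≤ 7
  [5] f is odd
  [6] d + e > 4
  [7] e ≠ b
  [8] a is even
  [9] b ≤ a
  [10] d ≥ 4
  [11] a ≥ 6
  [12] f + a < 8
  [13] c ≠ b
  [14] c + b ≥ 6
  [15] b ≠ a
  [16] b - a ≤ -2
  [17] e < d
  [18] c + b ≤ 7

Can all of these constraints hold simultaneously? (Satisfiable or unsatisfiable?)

The assignment a = 6, b = 1, c = 6, d = 5, e = 2, f = 1 works:
  constraint 4 holds since e + d = 7.
  constraint 6 holds since d + e = 7.
The rest check out directly.

Satisfiable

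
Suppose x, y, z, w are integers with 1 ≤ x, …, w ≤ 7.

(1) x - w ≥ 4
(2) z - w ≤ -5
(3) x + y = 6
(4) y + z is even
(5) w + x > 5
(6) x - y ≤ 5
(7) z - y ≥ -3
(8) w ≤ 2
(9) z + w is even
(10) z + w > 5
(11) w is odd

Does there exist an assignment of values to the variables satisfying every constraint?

Unsatisfiable

Constraints 1, 2, 6, and 7 give y − x ≥ -5, x − w ≥ 4, w − z ≥ 5, z − y ≥ -3.
Adding all 4 inequalities: the left sides telescope to 0, and the right sides sum to (-5) + 4 + 5 + (-3) = 1. So 0 ≥ 1, which is false.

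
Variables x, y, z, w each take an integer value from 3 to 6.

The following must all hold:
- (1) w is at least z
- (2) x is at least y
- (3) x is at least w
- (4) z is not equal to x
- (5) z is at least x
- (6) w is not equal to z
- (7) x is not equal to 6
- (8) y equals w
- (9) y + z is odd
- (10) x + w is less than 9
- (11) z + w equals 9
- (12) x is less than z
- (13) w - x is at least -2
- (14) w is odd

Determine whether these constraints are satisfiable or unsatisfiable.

Unsatisfiable

Constraints 1, 3, and 12 give z ≤ w, w ≤ x, x < z. Chaining: z ≤ w ≤ x < z, which forces z < z — impossible.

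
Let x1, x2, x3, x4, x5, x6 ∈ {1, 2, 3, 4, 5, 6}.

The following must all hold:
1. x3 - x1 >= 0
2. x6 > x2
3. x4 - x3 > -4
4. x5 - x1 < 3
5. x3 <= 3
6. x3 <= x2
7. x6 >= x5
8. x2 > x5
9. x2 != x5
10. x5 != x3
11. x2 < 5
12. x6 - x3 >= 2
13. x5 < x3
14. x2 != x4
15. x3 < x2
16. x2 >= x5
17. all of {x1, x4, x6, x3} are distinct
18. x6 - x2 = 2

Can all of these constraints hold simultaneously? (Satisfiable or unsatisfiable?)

Setting (x1, x2, x3, x4, x5, x6) = (1, 4, 3, 2, 2, 6) satisfies everything: constraint 1: x3 - x1 = 2; constraint 3: x4 - x3 = -1, and the others follow.

Satisfiable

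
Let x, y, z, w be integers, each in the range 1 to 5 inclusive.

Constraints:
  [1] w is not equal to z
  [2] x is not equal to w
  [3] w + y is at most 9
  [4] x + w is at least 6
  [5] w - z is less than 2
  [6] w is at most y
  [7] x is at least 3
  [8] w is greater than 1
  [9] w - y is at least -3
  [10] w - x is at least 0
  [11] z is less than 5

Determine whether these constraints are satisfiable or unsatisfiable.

Setting (x, y, z, w) = (3, 4, 3, 4) satisfies everything: constraint 3: w + y = 8; constraint 4: x + w = 7, and the others follow.

Satisfiable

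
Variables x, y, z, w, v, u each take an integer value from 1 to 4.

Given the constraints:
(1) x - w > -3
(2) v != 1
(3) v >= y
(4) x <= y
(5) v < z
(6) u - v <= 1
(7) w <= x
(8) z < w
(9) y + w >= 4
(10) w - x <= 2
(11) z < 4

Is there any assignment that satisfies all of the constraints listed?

Unsatisfiable

Constraints 3, 4, 5, 7, and 8 give v < z, z < w, w ≤ x, x ≤ y, y ≤ v. Chaining: v < z < w ≤ x ≤ y ≤ v, which forces v < v — impossible.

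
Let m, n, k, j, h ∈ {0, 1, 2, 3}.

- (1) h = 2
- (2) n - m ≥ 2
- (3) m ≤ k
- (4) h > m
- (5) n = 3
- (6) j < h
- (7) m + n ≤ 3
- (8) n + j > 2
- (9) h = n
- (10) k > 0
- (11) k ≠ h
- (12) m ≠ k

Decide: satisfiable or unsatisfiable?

Unsatisfiable

Constraint 1 fixes h = 2 and constraint 5 fixes n = 3, but constraint 9 requires h = n. Since 2 ≠ 3, contradiction.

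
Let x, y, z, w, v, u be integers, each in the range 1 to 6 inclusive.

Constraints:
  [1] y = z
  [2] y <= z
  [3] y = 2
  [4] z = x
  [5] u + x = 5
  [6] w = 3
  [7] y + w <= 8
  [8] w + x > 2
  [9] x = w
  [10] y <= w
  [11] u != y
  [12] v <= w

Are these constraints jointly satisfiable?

Unsatisfiable

Constraint 3 fixes y = 2 and constraint 6 fixes w = 3. Constraints 1, 4, and 9 give y = z = x = w, so y = w. But 2 ≠ 3 — contradiction.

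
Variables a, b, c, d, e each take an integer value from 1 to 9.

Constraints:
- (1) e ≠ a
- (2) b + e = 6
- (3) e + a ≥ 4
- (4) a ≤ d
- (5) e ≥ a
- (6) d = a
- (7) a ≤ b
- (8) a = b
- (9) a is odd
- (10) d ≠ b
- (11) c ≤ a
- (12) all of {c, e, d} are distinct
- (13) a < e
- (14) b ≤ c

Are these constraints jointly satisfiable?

From constraints 6 and 8, d = a = b, so d = b. But constraint 10 says d ≠ b. Contradiction.

Unsatisfiable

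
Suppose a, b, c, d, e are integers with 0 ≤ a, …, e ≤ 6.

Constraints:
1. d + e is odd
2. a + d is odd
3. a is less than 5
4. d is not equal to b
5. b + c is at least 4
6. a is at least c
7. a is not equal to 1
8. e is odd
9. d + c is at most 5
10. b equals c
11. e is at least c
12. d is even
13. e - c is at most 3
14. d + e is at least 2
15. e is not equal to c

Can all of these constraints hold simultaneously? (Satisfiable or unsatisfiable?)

One satisfying assignment is a = 3, b = 3, c = 3, d = 0, e = 5.
For the less obvious constraints — constraint 5: b + c = 6; constraint 9: d + c = 3 — and the others hold by inspection.

Satisfiable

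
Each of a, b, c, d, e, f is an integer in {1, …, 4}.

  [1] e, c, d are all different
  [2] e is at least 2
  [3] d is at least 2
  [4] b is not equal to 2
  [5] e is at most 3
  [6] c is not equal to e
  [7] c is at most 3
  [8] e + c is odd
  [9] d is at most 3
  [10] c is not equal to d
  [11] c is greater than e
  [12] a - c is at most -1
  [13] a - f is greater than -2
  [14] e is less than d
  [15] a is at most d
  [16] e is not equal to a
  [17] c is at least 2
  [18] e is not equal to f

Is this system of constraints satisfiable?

Constraints 2, 3, 5, 7, 9, and 17 confine each of e, c, d to the 2 values {2, 3}.
Constraint 1 requires all 3 of them to be distinct, but only 2 values are available — impossible by the pigeonhole principle.

Unsatisfiable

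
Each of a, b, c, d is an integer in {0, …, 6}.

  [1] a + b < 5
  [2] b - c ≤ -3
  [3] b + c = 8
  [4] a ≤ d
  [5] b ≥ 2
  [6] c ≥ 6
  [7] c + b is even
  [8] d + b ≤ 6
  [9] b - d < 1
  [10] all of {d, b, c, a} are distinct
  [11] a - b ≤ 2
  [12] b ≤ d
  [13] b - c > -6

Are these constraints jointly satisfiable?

Satisfiable

Take a = 1, b = 2, c = 6, d = 4. Then constraint 1: a + b = 3; constraint 2: b - c = -4, and every other listed constraint is also met.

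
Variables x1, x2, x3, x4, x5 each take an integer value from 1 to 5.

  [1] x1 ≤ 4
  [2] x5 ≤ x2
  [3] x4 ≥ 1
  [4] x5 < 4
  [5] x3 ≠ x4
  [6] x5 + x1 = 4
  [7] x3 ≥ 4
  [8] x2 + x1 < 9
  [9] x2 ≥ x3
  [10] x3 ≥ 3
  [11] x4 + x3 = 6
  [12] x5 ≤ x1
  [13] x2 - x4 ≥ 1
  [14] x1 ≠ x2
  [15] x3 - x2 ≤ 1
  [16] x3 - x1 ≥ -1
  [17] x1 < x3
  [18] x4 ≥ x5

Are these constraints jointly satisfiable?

Satisfiable

Setting (x1, x2, x3, x4, x5) = (2, 5, 4, 2, 2) satisfies everything: constraint 6: x5 + x1 = 4; constraint 8: x2 + x1 = 7; constraint 11: x4 + x3 = 6, and the others follow.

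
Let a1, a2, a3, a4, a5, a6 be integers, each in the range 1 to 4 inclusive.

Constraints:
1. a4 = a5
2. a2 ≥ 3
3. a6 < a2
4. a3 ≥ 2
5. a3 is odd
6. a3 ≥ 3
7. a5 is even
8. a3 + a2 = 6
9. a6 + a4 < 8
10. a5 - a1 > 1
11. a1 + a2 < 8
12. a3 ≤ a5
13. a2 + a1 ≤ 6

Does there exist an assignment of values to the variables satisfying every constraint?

Satisfiable

Take a1 = 2, a2 = 3, a3 = 3, a4 = 4, a5 = 4, a6 = 1. Then constraint 8: a3 + a2 = 6; constraint 9: a6 + a4 = 5, and every other listed constraint is also met.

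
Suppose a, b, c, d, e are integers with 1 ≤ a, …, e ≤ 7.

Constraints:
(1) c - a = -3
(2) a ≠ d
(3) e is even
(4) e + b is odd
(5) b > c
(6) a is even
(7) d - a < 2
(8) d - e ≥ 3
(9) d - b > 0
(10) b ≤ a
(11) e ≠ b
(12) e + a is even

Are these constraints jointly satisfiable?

Take a = 6, b = 5, c = 3, d = 7, e = 2. Then constraint 1: c - a = -3; constraint 7: d - a = 1; constraint 8: d - e = 5, and every other listed constraint is also met.

Satisfiable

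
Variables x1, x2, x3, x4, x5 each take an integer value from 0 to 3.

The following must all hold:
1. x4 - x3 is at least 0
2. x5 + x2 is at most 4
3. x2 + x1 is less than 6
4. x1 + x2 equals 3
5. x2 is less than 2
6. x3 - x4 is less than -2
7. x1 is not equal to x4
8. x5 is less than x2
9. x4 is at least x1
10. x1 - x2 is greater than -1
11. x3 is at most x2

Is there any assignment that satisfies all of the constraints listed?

The assignment x1 = 2, x2 = 1, x3 = 0, x4 = 3, x5 = 0 works:
  constraint 1 holds since x4 - x3 = 3.
  constraint 2 holds since x5 + x2 = 1.
  constraint 3 holds since x2 + x1 = 3.
The rest check out directly.

Satisfiable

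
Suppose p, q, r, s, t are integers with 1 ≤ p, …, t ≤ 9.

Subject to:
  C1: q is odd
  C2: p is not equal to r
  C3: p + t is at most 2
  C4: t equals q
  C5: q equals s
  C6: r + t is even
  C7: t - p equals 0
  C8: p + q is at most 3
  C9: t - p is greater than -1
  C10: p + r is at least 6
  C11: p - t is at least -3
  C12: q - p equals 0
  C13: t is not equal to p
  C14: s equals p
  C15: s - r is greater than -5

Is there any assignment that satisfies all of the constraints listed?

From constraints 4, 5, and 14, t = q = s = p, so t = p. But constraint 13 says t ≠ p. Contradiction.

Unsatisfiable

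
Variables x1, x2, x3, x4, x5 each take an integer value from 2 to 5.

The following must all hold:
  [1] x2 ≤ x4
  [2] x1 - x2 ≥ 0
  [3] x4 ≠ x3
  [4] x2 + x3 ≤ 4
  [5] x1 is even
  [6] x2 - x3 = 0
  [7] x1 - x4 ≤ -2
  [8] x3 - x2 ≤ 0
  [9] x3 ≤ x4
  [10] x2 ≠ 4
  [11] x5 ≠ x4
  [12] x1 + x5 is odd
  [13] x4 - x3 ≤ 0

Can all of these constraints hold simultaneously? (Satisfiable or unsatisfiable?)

Unsatisfiable

Constraints 2, 7, 8, and 13 give x1 − x2 ≥ 0, x2 − x3 ≥ 0, x3 − x4 ≥ 0, x4 − x1 ≥ 2.
Adding all 4 inequalities: the left sides telescope to 0, and the right sides sum to 0 + 0 + 0 + 2 = 2. So 0 ≥ 2, which is false.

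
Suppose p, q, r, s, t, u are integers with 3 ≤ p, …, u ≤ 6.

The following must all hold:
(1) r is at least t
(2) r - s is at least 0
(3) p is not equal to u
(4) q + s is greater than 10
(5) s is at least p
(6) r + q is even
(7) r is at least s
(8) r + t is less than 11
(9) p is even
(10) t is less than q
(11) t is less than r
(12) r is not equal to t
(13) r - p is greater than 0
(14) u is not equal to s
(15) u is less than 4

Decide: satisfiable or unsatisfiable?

Satisfiable

Setting (p, q, r, s, t, u) = (4, 6, 6, 6, 4, 3) satisfies everything: constraint 2: r - s = 0; constraint 4: q + s = 12, and the others follow.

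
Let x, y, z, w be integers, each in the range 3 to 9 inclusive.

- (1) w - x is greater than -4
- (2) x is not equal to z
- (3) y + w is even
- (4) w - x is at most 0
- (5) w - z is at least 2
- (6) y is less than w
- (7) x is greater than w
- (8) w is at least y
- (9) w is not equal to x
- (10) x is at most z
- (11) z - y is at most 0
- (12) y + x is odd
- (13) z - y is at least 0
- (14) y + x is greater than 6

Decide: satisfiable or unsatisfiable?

Constraints 4, 6, 10, and 11 give z ≤ y, y < w, w ≤ x, x ≤ z. Chaining: z ≤ y < w ≤ x ≤ z, which forces z < z — impossible.

Unsatisfiable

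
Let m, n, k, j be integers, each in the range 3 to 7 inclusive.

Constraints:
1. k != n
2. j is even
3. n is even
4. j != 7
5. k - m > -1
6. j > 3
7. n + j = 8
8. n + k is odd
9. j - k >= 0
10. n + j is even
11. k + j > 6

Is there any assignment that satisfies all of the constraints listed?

Satisfiable

Try m = 3, n = 4, k = 3, j = 4.
Check constraint 5: k - m = 0; constraint 7: n + j = 8. The remaining constraints are straightforward to verify.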